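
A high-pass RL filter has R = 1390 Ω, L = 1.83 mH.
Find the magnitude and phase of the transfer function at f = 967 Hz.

Step 1 — Angular frequency: ω = 2π·967 = 6076 rad/s.
Step 2 — Transfer function: H(jω) = jωL/(R + jωL).
Step 3 — Numerator jωL = j·11.12; denominator R + jωL = 1390 + j11.12.
Step 4 — H = 6.398e-05 + j0.007999.
Step 5 — Magnitude: |H| = 0.007999 (-41.9 dB); phase: φ = 89.5°.

|H| = 0.007999 (-41.9 dB), φ = 89.5°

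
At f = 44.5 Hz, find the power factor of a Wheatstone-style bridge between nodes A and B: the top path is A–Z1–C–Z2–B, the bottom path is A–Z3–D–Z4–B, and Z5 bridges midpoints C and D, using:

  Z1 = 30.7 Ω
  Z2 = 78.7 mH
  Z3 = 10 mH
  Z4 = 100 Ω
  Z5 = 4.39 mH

Step 1 — Angular frequency: ω = 2π·f = 2π·44.5 = 279.6 rad/s.
Step 2 — Component impedances:
  Z1: Z = R = 30.7 Ω
  Z2: Z = jωL = j·279.6·0.0787 = 0 + j22 Ω
  Z3: Z = jωL = j·279.6·0.01 = 0 + j2.796 Ω
  Z4: Z = R = 100 Ω
  Z5: Z = jωL = j·279.6·0.00439 = 0 + j1.227 Ω
Step 3 — Bridge requires nodal analysis (the Z5 bridge couples midpoints C and D, so the two paths cannot be reduced to a simple series/parallel combination). Setting node B to ground and injecting 1 A at node A, the 3-node admittance system at A, C, D solves to V_A = Z_AB = 5.612 + j24.7 Ω = 25.33∠77.2° Ω.
Step 4 — Power factor: PF = cos(φ) = Re(Z)/|Z| = 5.6117/25.334 = 0.2215.
Step 5 — Type: Im(Z) = 24.7 ⇒ lagging (phase φ = 77.2°).

PF = 0.2215 (lagging, φ = 77.2°)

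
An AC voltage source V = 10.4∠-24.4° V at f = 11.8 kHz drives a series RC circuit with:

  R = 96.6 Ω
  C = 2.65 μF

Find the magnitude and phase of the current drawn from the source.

Step 1 — Angular frequency: ω = 2π·f = 2π·1.18e+04 = 7.414e+04 rad/s.
Step 2 — Component impedances:
  R: Z = R = 96.6 Ω
  C: Z = 1/(jωC) = -j/(ω·C) = 0 - j5.09 Ω
Step 3 — Series combination: Z_total = R + C = 96.6 - j5.09 Ω = 96.73∠-3.0° Ω.
Step 4 — Source phasor: V = 10.4∠-24.4° V = 9.471 - j4.296 V.
Step 5 — Ohm's law: I = V / Z_total = (9.471 - j4.296) / (96.6 - j5.09) = 0.1001 - j0.0392 A.
Step 6 — Convert to polar: |I| = 0.1075 A, ∠I = -21.4°.

I = 0.1075∠-21.4° A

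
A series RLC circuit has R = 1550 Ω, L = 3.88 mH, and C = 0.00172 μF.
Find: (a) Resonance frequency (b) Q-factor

Step 1 — Resonance condition Im(Z)=0 gives ω₀ = 1/√(LC).
Step 2 — ω₀ = 1/√(0.00388·1.72e-09) = 3.871e+05 rad/s.
Step 3 — f₀ = ω₀/(2π) = 6.161e+04 Hz.
Step 4 — Series Q: Q = ω₀L/R = 3.871e+05·0.00388/1550 = 0.969.

(a) f₀ = 6.161e+04 Hz  (b) Q = 0.969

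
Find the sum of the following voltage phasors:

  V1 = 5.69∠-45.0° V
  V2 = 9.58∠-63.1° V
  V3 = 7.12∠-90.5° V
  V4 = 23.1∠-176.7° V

Step 1 — Convert each phasor to rectangular form:
  V1 = 5.69·(cos(-45.0°) + j·sin(-45.0°)) = 4.023 - j4.023 V
  V2 = 9.58·(cos(-63.1°) + j·sin(-63.1°)) = 4.334 - j8.543 V
  V3 = 7.12·(cos(-90.5°) + j·sin(-90.5°)) = -0.06213 - j7.12 V
  V4 = 23.1·(cos(-176.7°) + j·sin(-176.7°)) = -23.06 - j1.33 V
Step 2 — Sum components: V_total = -14.77 - j21.02 V.
Step 3 — Convert to polar: |V_total| = 25.69 V, ∠V_total = -125.1°.

V_total = 25.69∠-125.1° V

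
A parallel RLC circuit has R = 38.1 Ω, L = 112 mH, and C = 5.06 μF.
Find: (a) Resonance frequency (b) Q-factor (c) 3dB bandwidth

Step 1 — Resonance: ω₀ = 1/√(LC) = 1/√(0.112·5.06e-06) = 1328 rad/s.
Step 2 — f₀ = ω₀/(2π) = 211.4 Hz.
Step 3 — Parallel Q: Q = R/(ω₀L) = 38.1/(1328·0.112) = 0.2561.
Step 4 — Bandwidth: Δω = ω₀/Q = 5187 rad/s; BW = Δω/(2π) = 825.6 Hz.

(a) f₀ = 211.4 Hz  (b) Q = 0.2561  (c) BW = 825.6 Hz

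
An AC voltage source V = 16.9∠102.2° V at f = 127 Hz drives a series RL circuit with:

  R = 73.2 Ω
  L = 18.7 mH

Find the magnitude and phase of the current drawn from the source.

Step 1 — Angular frequency: ω = 2π·f = 2π·127 = 798 rad/s.
Step 2 — Component impedances:
  R: Z = R = 73.2 Ω
  L: Z = jωL = j·798·0.0187 = 0 + j14.92 Ω
Step 3 — Series combination: Z_total = R + L = 73.2 + j14.92 Ω = 74.71∠11.5° Ω.
Step 4 — Source phasor: V = 16.9∠102.2° V = -3.571 + j16.52 V.
Step 5 — Ohm's law: I = V / Z_total = (-3.571 + j16.52) / (73.2 + j14.92) = -0.002677 + j0.2262 A.
Step 6 — Convert to polar: |I| = 0.2262 A, ∠I = 90.7°.

I = 0.2262∠90.7° A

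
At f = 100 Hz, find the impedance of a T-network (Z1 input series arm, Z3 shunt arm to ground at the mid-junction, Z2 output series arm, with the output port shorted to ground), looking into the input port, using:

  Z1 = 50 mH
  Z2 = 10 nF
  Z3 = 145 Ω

Step 1 — Angular frequency: ω = 2π·f = 2π·100 = 628.3 rad/s.
Step 2 — Component impedances:
  Z1: Z = jωL = j·628.3·0.05 = 0 + j31.42 Ω
  Z2: Z = 1/(jωC) = -j/(ω·C) = 0 - j1.592e+05 Ω
  Z3: Z = R = 145 Ω
Step 3 — With the output port shorted to ground, the output series arm Z2 runs from the junction to ground; the shunt arm Z3 also runs from the junction to ground. They appear in parallel: Z3 || Z2 = 145 - j0.1321 Ω.
Step 4 — Series with input arm Z1: Z_in = Z1 + (Z3 || Z2) = 145 + j31.28 Ω = 148.3∠12.2° Ω.

Z = 145 + j31.28 Ω = 148.3∠12.2° Ω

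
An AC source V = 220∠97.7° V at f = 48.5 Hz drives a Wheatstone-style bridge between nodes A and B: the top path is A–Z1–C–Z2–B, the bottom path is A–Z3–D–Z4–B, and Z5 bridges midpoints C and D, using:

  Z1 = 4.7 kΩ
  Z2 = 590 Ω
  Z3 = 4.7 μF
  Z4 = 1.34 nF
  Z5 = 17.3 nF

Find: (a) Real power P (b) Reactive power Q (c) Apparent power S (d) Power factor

Step 1 — Angular frequency: ω = 2π·f = 2π·48.5 = 304.7 rad/s.
Step 2 — Component impedances:
  Z1: Z = R = 4700 Ω
  Z2: Z = R = 590 Ω
  Z3: Z = 1/(jωC) = -j/(ω·C) = 0 - j698.2 Ω
  Z4: Z = 1/(jωC) = -j/(ω·C) = 0 - j2.449e+06 Ω
  Z5: Z = 1/(jωC) = -j/(ω·C) = 0 - j1.897e+05 Ω
Step 3 — Bridge requires nodal analysis (the Z5 bridge couples midpoints C and D, so the two paths cannot be reduced to a simple series/parallel combination). Setting node B to ground and injecting 1 A at node A, the 3-node admittance system at A, C, D solves to V_A = Z_AB = 5287 - j127.3 Ω = 5288∠-1.4° Ω.
Step 4 — Source phasor: V = 220∠97.7° V = -29.48 + j218 V.
Step 5 — Current: I = V / Z = -0.006565 + j0.04108 A = 0.0416∠99.1° A.
Step 6 — Complex power: S = V·I* = 9.15 - j0.2203 VA.
Step 7 — Real power: P = Re(S) = 9.15 W.
Step 8 — Reactive power: Q = Im(S) = -0.2203 VAR.
Step 9 — Apparent power: |S| = 9.153 VA.
Step 10 — Power factor: PF = P/|S| = 0.9997 (leading).

(a) P = 9.15 W  (b) Q = -0.2203 VAR  (c) S = 9.153 VA  (d) PF = 0.9997 (leading)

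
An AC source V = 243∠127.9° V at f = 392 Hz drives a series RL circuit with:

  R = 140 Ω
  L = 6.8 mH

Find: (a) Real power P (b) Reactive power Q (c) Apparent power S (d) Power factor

Step 1 — Angular frequency: ω = 2π·f = 2π·392 = 2463 rad/s.
Step 2 — Component impedances:
  R: Z = R = 140 Ω
  L: Z = jωL = j·2463·0.0068 = 0 + j16.75 Ω
Step 3 — Series combination: Z_total = R + L = 140 + j16.75 Ω = 141∠6.8° Ω.
Step 4 — Source phasor: V = 243∠127.9° V = -149.3 + j191.7 V.
Step 5 — Current: I = V / Z = -0.8896 + j1.476 A = 1.723∠121.1° A.
Step 6 — Complex power: S = V·I* = 415.8 + j49.75 VA.
Step 7 — Real power: P = Re(S) = 415.8 W.
Step 8 — Reactive power: Q = Im(S) = 49.75 VAR.
Step 9 — Apparent power: |S| = 418.8 VA.
Step 10 — Power factor: PF = P/|S| = 0.9929 (lagging).

(a) P = 415.8 W  (b) Q = 49.75 VAR  (c) S = 418.8 VA  (d) PF = 0.9929 (lagging)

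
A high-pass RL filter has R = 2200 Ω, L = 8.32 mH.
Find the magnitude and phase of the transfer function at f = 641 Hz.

Step 1 — Angular frequency: ω = 2π·641 = 4028 rad/s.
Step 2 — Transfer function: H(jω) = jωL/(R + jωL).
Step 3 — Numerator jωL = j·33.51; denominator R + jωL = 2200 + j33.51.
Step 4 — H = 0.0002319 + j0.01523.
Step 5 — Magnitude: |H| = 0.01523 (-36.3 dB); phase: φ = 89.1°.

|H| = 0.01523 (-36.3 dB), φ = 89.1°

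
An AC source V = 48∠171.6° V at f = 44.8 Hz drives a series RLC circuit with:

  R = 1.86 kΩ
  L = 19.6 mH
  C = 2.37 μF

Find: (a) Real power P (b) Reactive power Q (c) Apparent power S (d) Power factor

Step 1 — Angular frequency: ω = 2π·f = 2π·44.8 = 281.5 rad/s.
Step 2 — Component impedances:
  R: Z = R = 1860 Ω
  L: Z = jωL = j·281.5·0.0196 = 0 + j5.517 Ω
  C: Z = 1/(jωC) = -j/(ω·C) = 0 - j1499 Ω
Step 3 — Series combination: Z_total = R + L + C = 1860 - j1493 Ω = 2385∠-38.8° Ω.
Step 4 — Source phasor: V = 48∠171.6° V = -47.49 + j7.012 V.
Step 5 — Current: I = V / Z = -0.01736 - j0.01017 A = 0.02012∠-149.6° A.
Step 6 — Complex power: S = V·I* = 0.7532 - j0.6047 VA.
Step 7 — Real power: P = Re(S) = 0.7532 W.
Step 8 — Reactive power: Q = Im(S) = -0.6047 VAR.
Step 9 — Apparent power: |S| = 0.9659 VA.
Step 10 — Power factor: PF = P/|S| = 0.7798 (leading).

(a) P = 0.7532 W  (b) Q = -0.6047 VAR  (c) S = 0.9659 VA  (d) PF = 0.7798 (leading)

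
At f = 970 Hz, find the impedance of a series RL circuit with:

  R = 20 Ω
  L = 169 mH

Step 1 — Angular frequency: ω = 2π·f = 2π·970 = 6095 rad/s.
Step 2 — Component impedances:
  R: Z = R = 20 Ω
  L: Z = jωL = j·6095·0.169 = 0 + j1030 Ω
Step 3 — Series combination: Z_total = R + L = 20 + j1030 Ω = 1030∠88.9° Ω.

Z = 20 + j1030 Ω = 1030∠88.9° Ω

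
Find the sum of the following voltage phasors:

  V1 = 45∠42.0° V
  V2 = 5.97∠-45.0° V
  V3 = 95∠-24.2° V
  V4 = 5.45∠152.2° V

Step 1 — Convert each phasor to rectangular form:
  V1 = 45·(cos(42.0°) + j·sin(42.0°)) = 33.44 + j30.11 V
  V2 = 5.97·(cos(-45.0°) + j·sin(-45.0°)) = 4.221 - j4.221 V
  V3 = 95·(cos(-24.2°) + j·sin(-24.2°)) = 86.65 - j38.94 V
  V4 = 5.45·(cos(152.2°) + j·sin(152.2°)) = -4.821 + j2.542 V
Step 2 — Sum components: V_total = 119.5 - j10.51 V.
Step 3 — Convert to polar: |V_total| = 120 V, ∠V_total = -5.0°.

V_total = 120∠-5.0° V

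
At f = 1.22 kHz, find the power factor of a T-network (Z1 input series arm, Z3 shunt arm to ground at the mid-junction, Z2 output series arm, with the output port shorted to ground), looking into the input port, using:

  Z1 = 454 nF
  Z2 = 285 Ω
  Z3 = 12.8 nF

Step 1 — Angular frequency: ω = 2π·f = 2π·1220 = 7665 rad/s.
Step 2 — Component impedances:
  Z1: Z = 1/(jωC) = -j/(ω·C) = 0 - j287.3 Ω
  Z2: Z = R = 285 Ω
  Z3: Z = 1/(jωC) = -j/(ω·C) = 0 - j1.019e+04 Ω
Step 3 — With the output port shorted to ground, the output series arm Z2 runs from the junction to ground; the shunt arm Z3 also runs from the junction to ground. They appear in parallel: Z3 || Z2 = 284.8 - j7.963 Ω.
Step 4 — Series with input arm Z1: Z_in = Z1 + (Z3 || Z2) = 284.8 - j295.3 Ω = 410.3∠-46.0° Ω.
Step 5 — Power factor: PF = cos(φ) = Re(Z)/|Z| = 284.78/410.25 = 0.6942.
Step 6 — Type: Im(Z) = -295.3 ⇒ leading (phase φ = -46.0°).

PF = 0.6942 (leading, φ = -46.0°)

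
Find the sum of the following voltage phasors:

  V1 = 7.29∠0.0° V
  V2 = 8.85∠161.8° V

Step 1 — Convert each phasor to rectangular form:
  V1 = 7.29·(cos(0.0°) + j·sin(0.0°)) = 7.29 V
  V2 = 8.85·(cos(161.8°) + j·sin(161.8°)) = -8.407 + j2.764 V
Step 2 — Sum components: V_total = -1.117 + j2.764 V.
Step 3 — Convert to polar: |V_total| = 2.981 V, ∠V_total = 112.0°.

V_total = 2.981∠112.0° V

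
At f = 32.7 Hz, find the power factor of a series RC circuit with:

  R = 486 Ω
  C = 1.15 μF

Step 1 — Angular frequency: ω = 2π·f = 2π·32.7 = 205.5 rad/s.
Step 2 — Component impedances:
  R: Z = R = 486 Ω
  C: Z = 1/(jωC) = -j/(ω·C) = 0 - j4232 Ω
Step 3 — Series combination: Z_total = R + C = 486 - j4232 Ω = 4260∠-83.4° Ω.
Step 4 — Power factor: PF = cos(φ) = Re(Z)/|Z| = 486/4260 = 0.1141.
Step 5 — Type: Im(Z) = -4232 ⇒ leading (phase φ = -83.4°).

PF = 0.1141 (leading, φ = -83.4°)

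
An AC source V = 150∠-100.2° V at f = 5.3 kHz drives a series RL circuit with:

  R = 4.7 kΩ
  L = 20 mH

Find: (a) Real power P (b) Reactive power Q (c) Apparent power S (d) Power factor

Step 1 — Angular frequency: ω = 2π·f = 2π·5300 = 3.33e+04 rad/s.
Step 2 — Component impedances:
  R: Z = R = 4700 Ω
  L: Z = jωL = j·3.33e+04·0.02 = 0 + j666 Ω
Step 3 — Series combination: Z_total = R + L = 4700 + j666 Ω = 4747∠8.1° Ω.
Step 4 — Source phasor: V = 150∠-100.2° V = -26.56 - j147.6 V.
Step 5 — Current: I = V / Z = -0.009904 - j0.03001 A = 0.0316∠-108.3° A.
Step 6 — Complex power: S = V·I* = 4.693 + j0.665 VA.
Step 7 — Real power: P = Re(S) = 4.693 W.
Step 8 — Reactive power: Q = Im(S) = 0.665 VAR.
Step 9 — Apparent power: |S| = 4.74 VA.
Step 10 — Power factor: PF = P/|S| = 0.9901 (lagging).

(a) P = 4.693 W  (b) Q = 0.665 VAR  (c) S = 4.74 VA  (d) PF = 0.9901 (lagging)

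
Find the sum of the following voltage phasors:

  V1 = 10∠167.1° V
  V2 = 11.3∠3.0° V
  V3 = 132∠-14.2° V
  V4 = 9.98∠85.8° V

Step 1 — Convert each phasor to rectangular form:
  V1 = 10·(cos(167.1°) + j·sin(167.1°)) = -9.748 + j2.233 V
  V2 = 11.3·(cos(3.0°) + j·sin(3.0°)) = 11.28 + j0.5914 V
  V3 = 132·(cos(-14.2°) + j·sin(-14.2°)) = 128 - j32.38 V
  V4 = 9.98·(cos(85.8°) + j·sin(85.8°)) = 0.7309 + j9.953 V
Step 2 — Sum components: V_total = 130.2 - j19.6 V.
Step 3 — Convert to polar: |V_total| = 131.7 V, ∠V_total = -8.6°.

V_total = 131.7∠-8.6° V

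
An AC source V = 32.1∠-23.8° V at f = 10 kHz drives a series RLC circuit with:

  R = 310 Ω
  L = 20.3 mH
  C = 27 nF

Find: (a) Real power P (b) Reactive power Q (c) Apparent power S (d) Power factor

Step 1 — Angular frequency: ω = 2π·f = 2π·1e+04 = 6.283e+04 rad/s.
Step 2 — Component impedances:
  R: Z = R = 310 Ω
  L: Z = jωL = j·6.283e+04·0.0203 = 0 + j1275 Ω
  C: Z = 1/(jωC) = -j/(ω·C) = 0 - j589.5 Ω
Step 3 — Series combination: Z_total = R + L + C = 310 + j686 Ω = 752.8∠65.7° Ω.
Step 4 — Source phasor: V = 32.1∠-23.8° V = 29.37 - j12.95 V.
Step 5 — Current: I = V / Z = 0.0003849 - j0.04264 A = 0.04264∠-89.5° A.
Step 6 — Complex power: S = V·I* = 0.5636 + j1.247 VA.
Step 7 — Real power: P = Re(S) = 0.5636 W.
Step 8 — Reactive power: Q = Im(S) = 1.247 VAR.
Step 9 — Apparent power: |S| = 1.369 VA.
Step 10 — Power factor: PF = P/|S| = 0.4118 (lagging).

(a) P = 0.5636 W  (b) Q = 1.247 VAR  (c) S = 1.369 VA  (d) PF = 0.4118 (lagging)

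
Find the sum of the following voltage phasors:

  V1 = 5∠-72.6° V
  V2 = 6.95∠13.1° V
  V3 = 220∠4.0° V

Step 1 — Convert each phasor to rectangular form:
  V1 = 5·(cos(-72.6°) + j·sin(-72.6°)) = 1.495 - j4.771 V
  V2 = 6.95·(cos(13.1°) + j·sin(13.1°)) = 6.769 + j1.575 V
  V3 = 220·(cos(4.0°) + j·sin(4.0°)) = 219.5 + j15.35 V
Step 2 — Sum components: V_total = 227.7 + j12.15 V.
Step 3 — Convert to polar: |V_total| = 228.1 V, ∠V_total = 3.1°.

V_total = 228.1∠3.1° V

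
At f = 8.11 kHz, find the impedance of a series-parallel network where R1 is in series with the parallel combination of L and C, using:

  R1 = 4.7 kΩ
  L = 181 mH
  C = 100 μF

Step 1 — Angular frequency: ω = 2π·f = 2π·8110 = 5.096e+04 rad/s.
Step 2 — Component impedances:
  R1: Z = R = 4700 Ω
  L: Z = jωL = j·5.096e+04·0.181 = 0 + j9223 Ω
  C: Z = 1/(jωC) = -j/(ω·C) = 0 - j0.1962 Ω
Step 3 — Parallel branch: L || C = 1/(1/L + 1/C) = 0 - j0.1962 Ω.
Step 4 — Series with R1: Z_total = R1 + (L || C) = 4700 - j0.1962 Ω = 4700∠-0.0° Ω.

Z = 4700 - j0.1962 Ω = 4700∠-0.0° Ω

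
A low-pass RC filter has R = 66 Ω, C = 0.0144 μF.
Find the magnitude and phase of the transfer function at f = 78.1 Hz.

Step 1 — Angular frequency: ω = 2π·78.1 = 490.7 rad/s.
Step 2 — Transfer function: H(jω) = 1/(1 + jωRC).
Step 3 — Denominator: 1 + jωRC = 1 + j·490.7·66·1.44e-08 = 1 + j0.0004664.
Step 4 — H = 1 - j0.0004664.
Step 5 — Magnitude: |H| = 1 (-0.0 dB); phase: φ = -0.0°.

|H| = 1 (-0.0 dB), φ = -0.0°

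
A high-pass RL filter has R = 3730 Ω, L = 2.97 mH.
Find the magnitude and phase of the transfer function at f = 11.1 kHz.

Step 1 — Angular frequency: ω = 2π·1.11e+04 = 6.974e+04 rad/s.
Step 2 — Transfer function: H(jω) = jωL/(R + jωL).
Step 3 — Numerator jωL = j·207.1; denominator R + jωL = 3730 + j207.1.
Step 4 — H = 0.003074 + j0.05536.
Step 5 — Magnitude: |H| = 0.05545 (-25.1 dB); phase: φ = 86.8°.

|H| = 0.05545 (-25.1 dB), φ = 86.8°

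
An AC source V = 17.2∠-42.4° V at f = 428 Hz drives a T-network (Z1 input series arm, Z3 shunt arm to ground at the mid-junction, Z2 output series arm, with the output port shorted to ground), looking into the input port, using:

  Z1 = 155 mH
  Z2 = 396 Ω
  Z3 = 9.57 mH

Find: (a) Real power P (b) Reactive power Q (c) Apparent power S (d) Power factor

Step 1 — Angular frequency: ω = 2π·f = 2π·428 = 2689 rad/s.
Step 2 — Component impedances:
  Z1: Z = jωL = j·2689·0.155 = 0 + j416.8 Ω
  Z2: Z = R = 396 Ω
  Z3: Z = jωL = j·2689·0.00957 = 0 + j25.74 Ω
Step 3 — With the output port shorted to ground, the output series arm Z2 runs from the junction to ground; the shunt arm Z3 also runs from the junction to ground. They appear in parallel: Z3 || Z2 = 1.666 + j25.63 Ω.
Step 4 — Series with input arm Z1: Z_in = Z1 + (Z3 || Z2) = 1.666 + j442.5 Ω = 442.5∠89.8° Ω.
Step 5 — Source phasor: V = 17.2∠-42.4° V = 12.7 - j11.6 V.
Step 6 — Current: I = V / Z = -0.0261 - j0.02881 A = 0.03887∠-132.2° A.
Step 7 — Complex power: S = V·I* = 0.002517 + j0.6686 VA.
Step 8 — Real power: P = Re(S) = 0.002517 W.
Step 9 — Reactive power: Q = Im(S) = 0.6686 VAR.
Step 10 — Apparent power: |S| = 0.6686 VA.
Step 11 — Power factor: PF = P/|S| = 0.003764 (lagging).

(a) P = 0.002517 W  (b) Q = 0.6686 VAR  (c) S = 0.6686 VA  (d) PF = 0.003764 (lagging)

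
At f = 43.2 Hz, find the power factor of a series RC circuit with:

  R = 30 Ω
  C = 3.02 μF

Step 1 — Angular frequency: ω = 2π·f = 2π·43.2 = 271.4 rad/s.
Step 2 — Component impedances:
  R: Z = R = 30 Ω
  C: Z = 1/(jωC) = -j/(ω·C) = 0 - j1220 Ω
Step 3 — Series combination: Z_total = R + C = 30 - j1220 Ω = 1220∠-88.6° Ω.
Step 4 — Power factor: PF = cos(φ) = Re(Z)/|Z| = 30/1220.3 = 0.02458.
Step 5 — Type: Im(Z) = -1220 ⇒ leading (phase φ = -88.6°).

PF = 0.02458 (leading, φ = -88.6°)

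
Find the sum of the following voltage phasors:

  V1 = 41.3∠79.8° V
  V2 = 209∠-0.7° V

Step 1 — Convert each phasor to rectangular form:
  V1 = 41.3·(cos(79.8°) + j·sin(79.8°)) = 7.314 + j40.65 V
  V2 = 209·(cos(-0.7°) + j·sin(-0.7°)) = 209 - j2.553 V
Step 2 — Sum components: V_total = 216.3 + j38.09 V.
Step 3 — Convert to polar: |V_total| = 219.6 V, ∠V_total = 10.0°.

V_total = 219.6∠10.0° V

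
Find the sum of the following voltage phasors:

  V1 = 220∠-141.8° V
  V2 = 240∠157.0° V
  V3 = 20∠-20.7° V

Step 1 — Convert each phasor to rectangular form:
  V1 = 220·(cos(-141.8°) + j·sin(-141.8°)) = -172.9 - j136 V
  V2 = 240·(cos(157.0°) + j·sin(157.0°)) = -220.9 + j93.78 V
  V3 = 20·(cos(-20.7°) + j·sin(-20.7°)) = 18.71 - j7.069 V
Step 2 — Sum components: V_total = -375.1 - j49.34 V.
Step 3 — Convert to polar: |V_total| = 378.3 V, ∠V_total = -172.5°.

V_total = 378.3∠-172.5° V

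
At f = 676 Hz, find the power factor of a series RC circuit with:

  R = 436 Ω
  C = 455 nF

Step 1 — Angular frequency: ω = 2π·f = 2π·676 = 4247 rad/s.
Step 2 — Component impedances:
  R: Z = R = 436 Ω
  C: Z = 1/(jωC) = -j/(ω·C) = 0 - j517.4 Ω
Step 3 — Series combination: Z_total = R + C = 436 - j517.4 Ω = 676.6∠-49.9° Ω.
Step 4 — Power factor: PF = cos(φ) = Re(Z)/|Z| = 436/676.6 = 0.6444.
Step 5 — Type: Im(Z) = -517.4 ⇒ leading (phase φ = -49.9°).

PF = 0.6444 (leading, φ = -49.9°)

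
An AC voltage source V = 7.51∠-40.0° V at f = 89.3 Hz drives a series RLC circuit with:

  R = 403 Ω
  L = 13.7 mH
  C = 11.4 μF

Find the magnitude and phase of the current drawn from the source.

Step 1 — Angular frequency: ω = 2π·f = 2π·89.3 = 561.1 rad/s.
Step 2 — Component impedances:
  R: Z = R = 403 Ω
  L: Z = jωL = j·561.1·0.0137 = 0 + j7.687 Ω
  C: Z = 1/(jωC) = -j/(ω·C) = 0 - j156.3 Ω
Step 3 — Series combination: Z_total = R + L + C = 403 - j148.7 Ω = 429.5∠-20.2° Ω.
Step 4 — Source phasor: V = 7.51∠-40.0° V = 5.753 - j4.827 V.
Step 5 — Ohm's law: I = V / Z_total = (5.753 - j4.827) / (403 - j148.7) = 0.01645 - j0.005909 A.
Step 6 — Convert to polar: |I| = 0.01748 A, ∠I = -19.8°.

I = 0.01748∠-19.8° A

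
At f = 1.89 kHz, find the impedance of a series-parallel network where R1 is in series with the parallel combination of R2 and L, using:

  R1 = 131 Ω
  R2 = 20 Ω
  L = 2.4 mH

Step 1 — Angular frequency: ω = 2π·f = 2π·1890 = 1.188e+04 rad/s.
Step 2 — Component impedances:
  R1: Z = R = 131 Ω
  R2: Z = R = 20 Ω
  L: Z = jωL = j·1.188e+04·0.0024 = 0 + j28.5 Ω
Step 3 — Parallel branch: R2 || L = 1/(1/R2 + 1/L) = 13.4 + j9.404 Ω.
Step 4 — Series with R1: Z_total = R1 + (R2 || L) = 144.4 + j9.404 Ω = 144.7∠3.7° Ω.

Z = 144.4 + j9.404 Ω = 144.7∠3.7° Ω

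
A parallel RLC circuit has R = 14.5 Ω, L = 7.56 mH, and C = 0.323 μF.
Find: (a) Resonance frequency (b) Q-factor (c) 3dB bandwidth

Step 1 — Resonance: ω₀ = 1/√(LC) = 1/√(0.00756·3.23e-07) = 2.024e+04 rad/s.
Step 2 — f₀ = ω₀/(2π) = 3221 Hz.
Step 3 — Parallel Q: Q = R/(ω₀L) = 14.5/(2.024e+04·0.00756) = 0.09478.
Step 4 — Bandwidth: Δω = ω₀/Q = 2.135e+05 rad/s; BW = Δω/(2π) = 3.398e+04 Hz.

(a) f₀ = 3221 Hz  (b) Q = 0.09478  (c) BW = 3.398e+04 Hz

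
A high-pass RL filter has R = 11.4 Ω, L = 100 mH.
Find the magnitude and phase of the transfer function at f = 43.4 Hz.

Step 1 — Angular frequency: ω = 2π·43.4 = 272.7 rad/s.
Step 2 — Transfer function: H(jω) = jωL/(R + jωL).
Step 3 — Numerator jωL = j·27.27; denominator R + jωL = 11.4 + j27.27.
Step 4 — H = 0.8512 + j0.3559.
Step 5 — Magnitude: |H| = 0.9226 (-0.7 dB); phase: φ = 22.7°.

|H| = 0.9226 (-0.7 dB), φ = 22.7°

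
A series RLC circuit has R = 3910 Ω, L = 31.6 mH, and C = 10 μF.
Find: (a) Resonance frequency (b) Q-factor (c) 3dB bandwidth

Step 1 — Resonance: ω₀ = 1/√(LC) = 1/√(0.0316·1e-05) = 1779 rad/s.
Step 2 — f₀ = ω₀/(2π) = 283.1 Hz.
Step 3 — Series Q: Q = ω₀L/R = 1779·0.0316/3910 = 0.01438.
Step 4 — Bandwidth: Δω = ω₀/Q = 1.237e+05 rad/s; BW = Δω/(2π) = 1.969e+04 Hz.

(a) f₀ = 283.1 Hz  (b) Q = 0.01438  (c) BW = 1.969e+04 Hz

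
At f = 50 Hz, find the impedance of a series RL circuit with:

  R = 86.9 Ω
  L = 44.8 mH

Step 1 — Angular frequency: ω = 2π·f = 2π·50 = 314.2 rad/s.
Step 2 — Component impedances:
  R: Z = R = 86.9 Ω
  L: Z = jωL = j·314.2·0.0448 = 0 + j14.07 Ω
Step 3 — Series combination: Z_total = R + L = 86.9 + j14.07 Ω = 88.03∠9.2° Ω.

Z = 86.9 + j14.07 Ω = 88.03∠9.2° Ω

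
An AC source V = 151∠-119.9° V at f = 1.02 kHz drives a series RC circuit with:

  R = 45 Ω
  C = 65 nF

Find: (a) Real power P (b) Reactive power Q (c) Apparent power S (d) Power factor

Step 1 — Angular frequency: ω = 2π·f = 2π·1020 = 6409 rad/s.
Step 2 — Component impedances:
  R: Z = R = 45 Ω
  C: Z = 1/(jωC) = -j/(ω·C) = 0 - j2401 Ω
Step 3 — Series combination: Z_total = R + C = 45 - j2401 Ω = 2401∠-88.9° Ω.
Step 4 — Source phasor: V = 151∠-119.9° V = -75.27 - j130.9 V.
Step 5 — Current: I = V / Z = 0.05392 - j0.03237 A = 0.06289∠-31.0° A.
Step 6 — Complex power: S = V·I* = 0.178 - j9.495 VA.
Step 7 — Real power: P = Re(S) = 0.178 W.
Step 8 — Reactive power: Q = Im(S) = -9.495 VAR.
Step 9 — Apparent power: |S| = 9.497 VA.
Step 10 — Power factor: PF = P/|S| = 0.01874 (leading).

(a) P = 0.178 W  (b) Q = -9.495 VAR  (c) S = 9.497 VA  (d) PF = 0.01874 (leading)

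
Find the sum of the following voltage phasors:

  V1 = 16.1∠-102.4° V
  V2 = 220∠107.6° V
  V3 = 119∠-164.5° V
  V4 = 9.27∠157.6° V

Step 1 — Convert each phasor to rectangular form:
  V1 = 16.1·(cos(-102.4°) + j·sin(-102.4°)) = -3.457 - j15.72 V
  V2 = 220·(cos(107.6°) + j·sin(107.6°)) = -66.52 + j209.7 V
  V3 = 119·(cos(-164.5°) + j·sin(-164.5°)) = -114.7 - j31.8 V
  V4 = 9.27·(cos(157.6°) + j·sin(157.6°)) = -8.571 + j3.533 V
Step 2 — Sum components: V_total = -193.2 + j165.7 V.
Step 3 — Convert to polar: |V_total| = 254.5 V, ∠V_total = 139.4°.

V_total = 254.5∠139.4° V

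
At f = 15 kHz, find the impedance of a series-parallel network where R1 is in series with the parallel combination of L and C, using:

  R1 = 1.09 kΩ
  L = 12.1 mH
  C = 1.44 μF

Step 1 — Angular frequency: ω = 2π·f = 2π·1.5e+04 = 9.425e+04 rad/s.
Step 2 — Component impedances:
  R1: Z = R = 1090 Ω
  L: Z = jωL = j·9.425e+04·0.0121 = 0 + j1140 Ω
  C: Z = 1/(jωC) = -j/(ω·C) = 0 - j7.368 Ω
Step 3 — Parallel branch: L || C = 1/(1/L + 1/C) = 0 - j7.416 Ω.
Step 4 — Series with R1: Z_total = R1 + (L || C) = 1090 - j7.416 Ω = 1090∠-0.4° Ω.

Z = 1090 - j7.416 Ω = 1090∠-0.4° Ω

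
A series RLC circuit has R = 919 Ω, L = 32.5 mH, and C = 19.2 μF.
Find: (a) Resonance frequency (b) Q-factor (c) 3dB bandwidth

Step 1 — Resonance: ω₀ = 1/√(LC) = 1/√(0.0325·1.92e-05) = 1266 rad/s.
Step 2 — f₀ = ω₀/(2π) = 201.5 Hz.
Step 3 — Series Q: Q = ω₀L/R = 1266·0.0325/919 = 0.04477.
Step 4 — Bandwidth: Δω = ω₀/Q = 2.828e+04 rad/s; BW = Δω/(2π) = 4500 Hz.

(a) f₀ = 201.5 Hz  (b) Q = 0.04477  (c) BW = 4500 Hz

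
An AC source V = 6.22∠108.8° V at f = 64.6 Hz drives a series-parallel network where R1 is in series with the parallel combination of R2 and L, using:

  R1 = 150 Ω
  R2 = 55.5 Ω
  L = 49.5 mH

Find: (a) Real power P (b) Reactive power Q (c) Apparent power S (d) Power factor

Step 1 — Angular frequency: ω = 2π·f = 2π·64.6 = 405.9 rad/s.
Step 2 — Component impedances:
  R1: Z = R = 150 Ω
  R2: Z = R = 55.5 Ω
  L: Z = jωL = j·405.9·0.0495 = 0 + j20.09 Ω
Step 3 — Parallel branch: R2 || L = 1/(1/R2 + 1/L) = 6.431 + j17.76 Ω.
Step 4 — Series with R1: Z_total = R1 + (R2 || L) = 156.4 + j17.76 Ω = 157.4∠6.5° Ω.
Step 5 — Source phasor: V = 6.22∠108.8° V = -2.004 + j5.888 V.
Step 6 — Current: I = V / Z = -0.008431 + j0.0386 A = 0.03951∠102.3° A.
Step 7 — Complex power: S = V·I* = 0.2442 + j0.02773 VA.
Step 8 — Real power: P = Re(S) = 0.2442 W.
Step 9 — Reactive power: Q = Im(S) = 0.02773 VAR.
Step 10 — Apparent power: |S| = 0.2457 VA.
Step 11 — Power factor: PF = P/|S| = 0.9936 (lagging).

(a) P = 0.2442 W  (b) Q = 0.02773 VAR  (c) S = 0.2457 VA  (d) PF = 0.9936 (lagging)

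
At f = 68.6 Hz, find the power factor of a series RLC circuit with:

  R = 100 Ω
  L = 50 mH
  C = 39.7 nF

Step 1 — Angular frequency: ω = 2π·f = 2π·68.6 = 431 rad/s.
Step 2 — Component impedances:
  R: Z = R = 100 Ω
  L: Z = jωL = j·431·0.05 = 0 + j21.55 Ω
  C: Z = 1/(jωC) = -j/(ω·C) = 0 - j5.844e+04 Ω
Step 3 — Series combination: Z_total = R + L + C = 100 - j5.842e+04 Ω = 5.842e+04∠-89.9° Ω.
Step 4 — Power factor: PF = cos(φ) = Re(Z)/|Z| = 100/5.842e+04 = 0.001712.
Step 5 — Type: Im(Z) = -5.842e+04 ⇒ leading (phase φ = -89.9°).

PF = 0.001712 (leading, φ = -89.9°)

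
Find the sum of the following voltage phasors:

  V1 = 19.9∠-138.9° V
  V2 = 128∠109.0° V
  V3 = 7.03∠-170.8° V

Step 1 — Convert each phasor to rectangular form:
  V1 = 19.9·(cos(-138.9°) + j·sin(-138.9°)) = -15 - j13.08 V
  V2 = 128·(cos(109.0°) + j·sin(109.0°)) = -41.67 + j121 V
  V3 = 7.03·(cos(-170.8°) + j·sin(-170.8°)) = -6.94 - j1.124 V
Step 2 — Sum components: V_total = -63.61 + j106.8 V.
Step 3 — Convert to polar: |V_total| = 124.3 V, ∠V_total = 120.8°.

V_total = 124.3∠120.8° V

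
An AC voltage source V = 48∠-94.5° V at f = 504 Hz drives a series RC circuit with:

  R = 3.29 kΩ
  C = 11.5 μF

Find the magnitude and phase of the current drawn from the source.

Step 1 — Angular frequency: ω = 2π·f = 2π·504 = 3167 rad/s.
Step 2 — Component impedances:
  R: Z = R = 3290 Ω
  C: Z = 1/(jωC) = -j/(ω·C) = 0 - j27.46 Ω
Step 3 — Series combination: Z_total = R + C = 3290 - j27.46 Ω = 3290∠-0.5° Ω.
Step 4 — Source phasor: V = 48∠-94.5° V = -3.766 - j47.85 V.
Step 5 — Ohm's law: I = V / Z_total = (-3.766 - j47.85) / (3290 - j27.46) = -0.001023 - j0.01455 A.
Step 6 — Convert to polar: |I| = 0.01459 A, ∠I = -94.0°.

I = 0.01459∠-94.0° A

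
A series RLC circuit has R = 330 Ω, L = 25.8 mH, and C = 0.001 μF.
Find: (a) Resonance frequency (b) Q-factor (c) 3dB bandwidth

Step 1 — Resonance condition Im(Z)=0 gives ω₀ = 1/√(LC).
Step 2 — ω₀ = 1/√(0.0258·1e-09) = 1.969e+05 rad/s.
Step 3 — f₀ = ω₀/(2π) = 3.133e+04 Hz.
Step 4 — Series Q: Q = ω₀L/R = 1.969e+05·0.0258/330 = 15.39.
Step 5 — 3dB bandwidth: Δω = ω₀/Q = 1.279e+04 rad/s; BW = Δω/(2π) = 2036 Hz.

(a) f₀ = 3.133e+04 Hz  (b) Q = 15.39  (c) BW = 2036 Hz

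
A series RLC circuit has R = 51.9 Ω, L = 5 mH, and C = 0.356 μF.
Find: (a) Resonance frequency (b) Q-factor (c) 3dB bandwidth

Step 1 — Resonance: ω₀ = 1/√(LC) = 1/√(0.005·3.56e-07) = 2.37e+04 rad/s.
Step 2 — f₀ = ω₀/(2π) = 3772 Hz.
Step 3 — Series Q: Q = ω₀L/R = 2.37e+04·0.005/51.9 = 2.283.
Step 4 — Bandwidth: Δω = ω₀/Q = 1.038e+04 rad/s; BW = Δω/(2π) = 1652 Hz.

(a) f₀ = 3772 Hz  (b) Q = 2.283  (c) BW = 1652 Hz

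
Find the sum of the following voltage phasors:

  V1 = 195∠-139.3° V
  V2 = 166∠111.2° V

Step 1 — Convert each phasor to rectangular form:
  V1 = 195·(cos(-139.3°) + j·sin(-139.3°)) = -147.8 - j127.2 V
  V2 = 166·(cos(111.2°) + j·sin(111.2°)) = -60.03 + j154.8 V
Step 2 — Sum components: V_total = -207.9 + j27.61 V.
Step 3 — Convert to polar: |V_total| = 209.7 V, ∠V_total = 172.4°.

V_total = 209.7∠172.4° V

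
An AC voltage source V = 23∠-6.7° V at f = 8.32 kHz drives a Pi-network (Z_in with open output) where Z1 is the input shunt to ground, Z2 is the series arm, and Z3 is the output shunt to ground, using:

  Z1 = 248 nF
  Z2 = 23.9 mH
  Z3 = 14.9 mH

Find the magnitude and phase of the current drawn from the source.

Step 1 — Angular frequency: ω = 2π·f = 2π·8320 = 5.228e+04 rad/s.
Step 2 — Component impedances:
  Z1: Z = 1/(jωC) = -j/(ω·C) = 0 - j77.13 Ω
  Z2: Z = jωL = j·5.228e+04·0.0239 = 0 + j1249 Ω
  Z3: Z = jωL = j·5.228e+04·0.0149 = 0 + j778.9 Ω
Step 3 — With open output, the series arm Z2 and the output shunt Z3 appear in series to ground: Z2 + Z3 = 0 + j2028 Ω.
Step 4 — Parallel with input shunt Z1: Z_in = Z1 || (Z2 + Z3) = 0 - j80.18 Ω = 80.18∠-90.0° Ω.
Step 5 — Source phasor: V = 23∠-6.7° V = 22.84 - j2.683 V.
Step 6 — Ohm's law: I = V / Z_total = (22.84 - j2.683) / (0 - j80.18) = 0.03347 + j0.2849 A.
Step 7 — Convert to polar: |I| = 0.2868 A, ∠I = 83.3°.

I = 0.2868∠83.3° A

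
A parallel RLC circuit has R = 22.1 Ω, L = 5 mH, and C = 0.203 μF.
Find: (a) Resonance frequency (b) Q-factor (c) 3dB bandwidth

Step 1 — Resonance: ω₀ = 1/√(LC) = 1/√(0.005·2.03e-07) = 3.139e+04 rad/s.
Step 2 — f₀ = ω₀/(2π) = 4996 Hz.
Step 3 — Parallel Q: Q = R/(ω₀L) = 22.1/(3.139e+04·0.005) = 0.1408.
Step 4 — Bandwidth: Δω = ω₀/Q = 2.229e+05 rad/s; BW = Δω/(2π) = 3.548e+04 Hz.

(a) f₀ = 4996 Hz  (b) Q = 0.1408  (c) BW = 3.548e+04 Hz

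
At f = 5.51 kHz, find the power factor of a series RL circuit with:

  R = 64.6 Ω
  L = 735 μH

Step 1 — Angular frequency: ω = 2π·f = 2π·5510 = 3.462e+04 rad/s.
Step 2 — Component impedances:
  R: Z = R = 64.6 Ω
  L: Z = jωL = j·3.462e+04·0.000735 = 0 + j25.45 Ω
Step 3 — Series combination: Z_total = R + L = 64.6 + j25.45 Ω = 69.43∠21.5° Ω.
Step 4 — Power factor: PF = cos(φ) = Re(Z)/|Z| = 64.6/69.43 = 0.9304.
Step 5 — Type: Im(Z) = 25.45 ⇒ lagging (phase φ = 21.5°).

PF = 0.9304 (lagging, φ = 21.5°)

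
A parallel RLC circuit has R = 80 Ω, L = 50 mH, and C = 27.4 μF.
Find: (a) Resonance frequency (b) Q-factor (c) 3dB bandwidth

Step 1 — Resonance: ω₀ = 1/√(LC) = 1/√(0.05·2.74e-05) = 854.4 rad/s.
Step 2 — f₀ = ω₀/(2π) = 136 Hz.
Step 3 — Parallel Q: Q = R/(ω₀L) = 80/(854.4·0.05) = 1.873.
Step 4 — Bandwidth: Δω = ω₀/Q = 456.2 rad/s; BW = Δω/(2π) = 72.61 Hz.

(a) f₀ = 136 Hz  (b) Q = 1.873  (c) BW = 72.61 Hz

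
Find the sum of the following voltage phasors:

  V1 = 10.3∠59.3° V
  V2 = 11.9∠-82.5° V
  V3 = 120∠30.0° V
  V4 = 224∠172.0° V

Step 1 — Convert each phasor to rectangular form:
  V1 = 10.3·(cos(59.3°) + j·sin(59.3°)) = 5.259 + j8.856 V
  V2 = 11.9·(cos(-82.5°) + j·sin(-82.5°)) = 1.553 - j11.8 V
  V3 = 120·(cos(30.0°) + j·sin(30.0°)) = 103.9 + j60 V
  V4 = 224·(cos(172.0°) + j·sin(172.0°)) = -221.8 + j31.17 V
Step 2 — Sum components: V_total = -111.1 + j88.23 V.
Step 3 — Convert to polar: |V_total| = 141.9 V, ∠V_total = 141.5°.

V_total = 141.9∠141.5° V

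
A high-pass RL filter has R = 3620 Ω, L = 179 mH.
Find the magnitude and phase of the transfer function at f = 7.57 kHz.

Step 1 — Angular frequency: ω = 2π·7570 = 4.756e+04 rad/s.
Step 2 — Transfer function: H(jω) = jωL/(R + jωL).
Step 3 — Numerator jωL = j·8514; denominator R + jωL = 3620 + j8514.
Step 4 — H = 0.8469 + j0.3601.
Step 5 — Magnitude: |H| = 0.9203 (-0.7 dB); phase: φ = 23.0°.

|H| = 0.9203 (-0.7 dB), φ = 23.0°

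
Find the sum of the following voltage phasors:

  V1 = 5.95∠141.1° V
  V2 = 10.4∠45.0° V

Step 1 — Convert each phasor to rectangular form:
  V1 = 5.95·(cos(141.1°) + j·sin(141.1°)) = -4.631 + j3.736 V
  V2 = 10.4·(cos(45.0°) + j·sin(45.0°)) = 7.354 + j7.354 V
Step 2 — Sum components: V_total = 2.723 + j11.09 V.
Step 3 — Convert to polar: |V_total| = 11.42 V, ∠V_total = 76.2°.

V_total = 11.42∠76.2° V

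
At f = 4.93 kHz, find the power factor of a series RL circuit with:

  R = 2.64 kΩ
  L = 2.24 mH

Step 1 — Angular frequency: ω = 2π·f = 2π·4930 = 3.098e+04 rad/s.
Step 2 — Component impedances:
  R: Z = R = 2640 Ω
  L: Z = jωL = j·3.098e+04·0.00224 = 0 + j69.39 Ω
Step 3 — Series combination: Z_total = R + L = 2640 + j69.39 Ω = 2641∠1.5° Ω.
Step 4 — Power factor: PF = cos(φ) = Re(Z)/|Z| = 2640/2640.9 = 0.9997.
Step 5 — Type: Im(Z) = 69.39 ⇒ lagging (phase φ = 1.5°).

PF = 0.9997 (lagging, φ = 1.5°)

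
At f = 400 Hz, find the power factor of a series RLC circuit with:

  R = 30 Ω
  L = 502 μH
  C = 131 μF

Step 1 — Angular frequency: ω = 2π·f = 2π·400 = 2513 rad/s.
Step 2 — Component impedances:
  R: Z = R = 30 Ω
  L: Z = jωL = j·2513·0.000502 = 0 + j1.262 Ω
  C: Z = 1/(jωC) = -j/(ω·C) = 0 - j3.037 Ω
Step 3 — Series combination: Z_total = R + L + C = 30 - j1.776 Ω = 30.05∠-3.4° Ω.
Step 4 — Power factor: PF = cos(φ) = Re(Z)/|Z| = 30/30.05 = 0.9983.
Step 5 — Type: Im(Z) = -1.776 ⇒ leading (phase φ = -3.4°).

PF = 0.9983 (leading, φ = -3.4°)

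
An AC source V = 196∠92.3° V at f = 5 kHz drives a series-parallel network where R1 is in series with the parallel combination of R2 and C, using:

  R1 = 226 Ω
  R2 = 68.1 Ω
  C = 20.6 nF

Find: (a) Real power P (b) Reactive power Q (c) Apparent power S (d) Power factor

Step 1 — Angular frequency: ω = 2π·f = 2π·5000 = 3.142e+04 rad/s.
Step 2 — Component impedances:
  R1: Z = R = 226 Ω
  R2: Z = R = 68.1 Ω
  C: Z = 1/(jωC) = -j/(ω·C) = 0 - j1545 Ω
Step 3 — Parallel branch: R2 || C = 1/(1/R2 + 1/C) = 67.97 - j2.995 Ω.
Step 4 — Series with R1: Z_total = R1 + (R2 || C) = 294 - j2.995 Ω = 294∠-0.6° Ω.
Step 5 — Source phasor: V = 196∠92.3° V = -7.866 + j195.8 V.
Step 6 — Current: I = V / Z = -0.03354 + j0.6659 A = 0.6667∠92.9° A.
Step 7 — Complex power: S = V·I* = 130.7 - j1.331 VA.
Step 8 — Real power: P = Re(S) = 130.7 W.
Step 9 — Reactive power: Q = Im(S) = -1.331 VAR.
Step 10 — Apparent power: |S| = 130.7 VA.
Step 11 — Power factor: PF = P/|S| = 0.9999 (leading).

(a) P = 130.7 W  (b) Q = -1.331 VAR  (c) S = 130.7 VA  (d) PF = 0.9999 (leading)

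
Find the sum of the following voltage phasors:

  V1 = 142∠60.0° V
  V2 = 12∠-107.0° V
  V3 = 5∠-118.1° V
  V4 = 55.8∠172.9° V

Step 1 — Convert each phasor to rectangular form:
  V1 = 142·(cos(60.0°) + j·sin(60.0°)) = 71 + j123 V
  V2 = 12·(cos(-107.0°) + j·sin(-107.0°)) = -3.508 - j11.48 V
  V3 = 5·(cos(-118.1°) + j·sin(-118.1°)) = -2.355 - j4.411 V
  V4 = 55.8·(cos(172.9°) + j·sin(172.9°)) = -55.37 + j6.897 V
Step 2 — Sum components: V_total = 9.764 + j114 V.
Step 3 — Convert to polar: |V_total| = 114.4 V, ∠V_total = 85.1°.

V_total = 114.4∠85.1° V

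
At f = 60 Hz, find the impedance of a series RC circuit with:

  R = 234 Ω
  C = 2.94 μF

Step 1 — Angular frequency: ω = 2π·f = 2π·60 = 377 rad/s.
Step 2 — Component impedances:
  R: Z = R = 234 Ω
  C: Z = 1/(jωC) = -j/(ω·C) = 0 - j902.2 Ω
Step 3 — Series combination: Z_total = R + C = 234 - j902.2 Ω = 932.1∠-75.5° Ω.

Z = 234 - j902.2 Ω = 932.1∠-75.5° Ω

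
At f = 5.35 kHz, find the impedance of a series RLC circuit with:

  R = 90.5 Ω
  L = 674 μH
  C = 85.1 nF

Step 1 — Angular frequency: ω = 2π·f = 2π·5350 = 3.362e+04 rad/s.
Step 2 — Component impedances:
  R: Z = R = 90.5 Ω
  L: Z = jωL = j·3.362e+04·0.000674 = 0 + j22.66 Ω
  C: Z = 1/(jωC) = -j/(ω·C) = 0 - j349.6 Ω
Step 3 — Series combination: Z_total = R + L + C = 90.5 - j326.9 Ω = 339.2∠-74.5° Ω.

Z = 90.5 - j326.9 Ω = 339.2∠-74.5° Ω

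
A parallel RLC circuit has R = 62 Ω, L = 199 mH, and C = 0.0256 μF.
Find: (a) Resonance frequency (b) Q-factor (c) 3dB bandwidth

Step 1 — Resonance: ω₀ = 1/√(LC) = 1/√(0.199·2.56e-08) = 1.401e+04 rad/s.
Step 2 — f₀ = ω₀/(2π) = 2230 Hz.
Step 3 — Parallel Q: Q = R/(ω₀L) = 62/(1.401e+04·0.199) = 0.02224.
Step 4 — Bandwidth: Δω = ω₀/Q = 6.3e+05 rad/s; BW = Δω/(2π) = 1.003e+05 Hz.

(a) f₀ = 2230 Hz  (b) Q = 0.02224  (c) BW = 1.003e+05 Hz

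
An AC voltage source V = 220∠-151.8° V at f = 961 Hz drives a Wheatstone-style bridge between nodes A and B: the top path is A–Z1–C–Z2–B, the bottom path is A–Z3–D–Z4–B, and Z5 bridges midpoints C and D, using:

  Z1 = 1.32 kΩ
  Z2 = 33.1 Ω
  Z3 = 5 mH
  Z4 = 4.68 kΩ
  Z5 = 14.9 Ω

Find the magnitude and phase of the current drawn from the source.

Step 1 — Angular frequency: ω = 2π·f = 2π·961 = 6038 rad/s.
Step 2 — Component impedances:
  Z1: Z = R = 1320 Ω
  Z2: Z = R = 33.1 Ω
  Z3: Z = jωL = j·6038·0.005 = 0 + j30.19 Ω
  Z4: Z = R = 4680 Ω
  Z5: Z = R = 14.9 Ω
Step 3 — Bridge requires nodal analysis (the Z5 bridge couples midpoints C and D, so the two paths cannot be reduced to a simple series/parallel combination). Setting node B to ground and injecting 1 A at node A, the 3-node admittance system at A, C, D solves to V_A = Z_AB = 48.02 + j29.51 Ω = 56.36∠31.6° Ω.
Step 4 — Source phasor: V = 220∠-151.8° V = -193.9 - j104 V.
Step 5 — Ohm's law: I = V / Z_total = (-193.9 - j104) / (48.02 + j29.51) = -3.897 + j0.2298 A.
Step 6 — Convert to polar: |I| = 3.903 A, ∠I = 176.6°.

I = 3.903∠176.6° A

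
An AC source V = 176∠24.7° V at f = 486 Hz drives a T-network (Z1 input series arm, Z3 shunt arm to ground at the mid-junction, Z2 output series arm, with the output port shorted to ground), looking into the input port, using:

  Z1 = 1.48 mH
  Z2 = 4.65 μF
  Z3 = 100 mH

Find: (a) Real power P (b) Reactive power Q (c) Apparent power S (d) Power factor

Step 1 — Angular frequency: ω = 2π·f = 2π·486 = 3054 rad/s.
Step 2 — Component impedances:
  Z1: Z = jωL = j·3054·0.00148 = 0 + j4.519 Ω
  Z2: Z = 1/(jωC) = -j/(ω·C) = 0 - j70.43 Ω
  Z3: Z = jωL = j·3054·0.1 = 0 + j305.4 Ω
Step 3 — With the output port shorted to ground, the output series arm Z2 runs from the junction to ground; the shunt arm Z3 also runs from the junction to ground. They appear in parallel: Z3 || Z2 = 0 - j91.54 Ω.
Step 4 — Series with input arm Z1: Z_in = Z1 + (Z3 || Z2) = 0 - j87.02 Ω = 87.02∠-90.0° Ω.
Step 5 — Source phasor: V = 176∠24.7° V = 159.9 + j73.54 V.
Step 6 — Current: I = V / Z = -0.8452 + j1.838 A = 2.023∠114.7° A.
Step 7 — Complex power: S = V·I* = 0 - j356 VA.
Step 8 — Real power: P = Re(S) = 0 W.
Step 9 — Reactive power: Q = Im(S) = -356 VAR.
Step 10 — Apparent power: |S| = 356 VA.
Step 11 — Power factor: PF = P/|S| = 0 (leading).

(a) P = 0 W  (b) Q = -356 VAR  (c) S = 356 VA  (d) PF = 0 (leading)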